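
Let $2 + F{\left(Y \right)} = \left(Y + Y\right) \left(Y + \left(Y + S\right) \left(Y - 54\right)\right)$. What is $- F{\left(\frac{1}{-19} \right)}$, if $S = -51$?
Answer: $\frac{2006060}{6859} \approx 292.47$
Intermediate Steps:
$F{\left(Y \right)} = -2 + 2 Y \left(Y + \left(-54 + Y\right) \left(-51 + Y\right)\right)$ ($F{\left(Y \right)} = -2 + \left(Y + Y\right) \left(Y + \left(Y - 51\right) \left(Y - 54\right)\right) = -2 + 2 Y \left(Y + \left(-51 + Y\right) \left(-54 + Y\right)\right) = -2 + 2 Y \left(Y + \left(-54 + Y\right) \left(-51 + Y\right)\right)$)
$- F{\left(\frac{1}{-19} \right)} = - (-2 - 208 \left(\frac{1}{-19}\right)^{2} + 2 \left(\frac{1}{-19}\right)^{3} + \frac{5508}{-19}) = - (-2 - 208 \left(- \frac{1}{19}\right)^{2} + 2 \left(- \frac{1}{19}\right)^{3} + 5508 \left(- \frac{1}{19}\right)) = - (-2 - \frac{208}{361} + 2 \left(- \frac{1}{6859}\right) - \frac{5508}{19}) = - (-2 - \frac{208}{361} - \frac{2}{6859} - \frac{5508}{19}) = \left(-1\right) \left(- \frac{2006060}{6859}\right) = \frac{2006060}{6859}$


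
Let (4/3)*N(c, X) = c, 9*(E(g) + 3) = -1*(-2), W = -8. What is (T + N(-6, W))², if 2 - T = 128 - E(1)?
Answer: 5755201/324 ≈ 17763.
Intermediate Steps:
E(g) = -25/9 (E(g) = -3 + (-1*(-2))/9 = -3 + (⅑)*2 = -3 + 2/9 = -25/9)
N(c, X) = 3*c/4
T = -1159/9 (T = 2 - (128 - 1*(-25/9)) = 2 - (128 + 25/9) = 2 - 1*1177/9 = 2 - 1177/9 = -1159/9 ≈ -128.78)
(T + N(-6, W))² = (-1159/9 + (¾)*(-6))² = (-1159/9 - 9/2)² = (-2399/18)² = 5755201/324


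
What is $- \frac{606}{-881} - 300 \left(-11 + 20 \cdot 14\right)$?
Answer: $- \frac{71096094}{881} \approx -80699.0$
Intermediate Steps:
$- \frac{606}{-881} - 300 \left(-11 + 20 \cdot 14\right) = \left(-606\right) \left(- \frac{1}{881}\right) - 300 \left(-11 + 280\right) = \frac{606}{881} - 80700 = - \frac{71096094}{881}$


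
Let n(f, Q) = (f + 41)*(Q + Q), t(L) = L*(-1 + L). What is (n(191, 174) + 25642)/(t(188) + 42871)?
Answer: 106378/78027 ≈ 1.3633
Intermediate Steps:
n(f, Q) = 2*Q*(41 + f) (n(f, Q) = (41 + f)*(2*Q) = 2*Q*(41 + f))
(n(191, 174) + 25642)/(t(188) + 42871) = (2*174*(41 + 191) + 25642)/(188*(-1 + 188) + 42871) = (2*174*232 + 25642)/(188*187 + 42871) = (80736 + 25642)/(35156 + 42871) = 106378/78027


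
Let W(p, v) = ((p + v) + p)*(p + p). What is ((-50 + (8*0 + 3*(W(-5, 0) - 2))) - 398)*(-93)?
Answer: 14322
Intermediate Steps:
W(p, v) = 2*p*(v + 2*p) (W(p, v) = (v + 2*p)*(2*p) = 2*p*(v + 2*p))
((-50 + (8*0 + 3*(W(-5, 0) - 2))) - 398)*(-93) = ((-50 + (8*0 + 3*(2*(-5)*(0 + 2*(-5)) - 2))) - 398)*(-93) = ((-50 + (0 + 3*(2*(-5)*(0 - 10) - 2))) - 398)*(-93) = ((-50 + (0 + 3*(2*(-5)*(-10) - 2))) - 398)*(-93) = ((-50 + (0 + 3*(100 - 2))) - 398)*(-93) = ((-50 + (0 + 3*98)) - 398)*(-93) = ((-50 + (0 + 294)) - 398)*(-93) = ((-50 + 294) - 398)*(-93) = (244 - 398)*(-93) = -154*(-93) = 14322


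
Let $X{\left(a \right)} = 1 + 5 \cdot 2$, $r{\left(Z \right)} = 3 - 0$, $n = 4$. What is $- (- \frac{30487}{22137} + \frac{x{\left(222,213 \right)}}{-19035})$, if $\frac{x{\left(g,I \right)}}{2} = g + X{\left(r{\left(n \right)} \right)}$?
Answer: $\frac{4188907}{2988495} \approx 1.4017$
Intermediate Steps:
$r{\left(Z \right)} = 3$ ($r{\left(Z \right)} = 3 + 0 = 3$)
$X{\left(a \right)} = 11$ ($X{\left(a \right)} = 1 + 10 = 11$)
$x{\left(g,I \right)} = 22 + 2 g$ ($x{\left(g,I \right)} = 2 \left(g + 11\right) = 2 \left(11 + g\right) = 22 + 2 g$)
$- (- \frac{30487}{22137} + \frac{x{\left(222,213 \right)}}{-19035}) = - (- \frac{30487}{22137} + \frac{22 + 2 \cdot 222}{-19035}) = - (\left(-30487\right) \frac{1}{22137} + \left(22 + 444\right) \left(- \frac{1}{19035}\right)) = - (- \frac{30487}{22137} + 466 \left(- \frac{1}{19035}\right)) = - (- \frac{30487}{22137} - \frac{466}{19035}) = \left(-1\right) \left(- \frac{4188907}{2988495}\right) = \frac{4188907}{2988495}$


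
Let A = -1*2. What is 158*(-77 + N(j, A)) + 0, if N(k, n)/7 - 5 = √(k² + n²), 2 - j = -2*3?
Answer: -6636 + 2212*√17 ≈ 2484.3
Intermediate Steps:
A = -2
j = 8 (j = 2 - (-2)*3 = 2 - 1*(-6) = 2 + 6 = 8)
N(k, n) = 35 + 7*√(k² + n²)
158*(-77 + N(j, A)) + 0 = 158*(-77 + (35 + 7*√(8² + (-2)²))) + 0 = 158*(-77 + (35 + 7*√(64 + 4))) + 0 = 158*(-77 + (35 + 7*√68)) + 0 = 158*(-77 + (35 + 7*(2*√17))) + 0 = 158*(-77 + (35 + 14*√17)) + 0 = 158*(-42 + 14*√17) + 0 = (-6636 + 2212*√17) + 0 = -6636 + 2212*√17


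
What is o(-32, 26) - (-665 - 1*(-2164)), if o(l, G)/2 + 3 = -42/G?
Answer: -19607/13 ≈ -1508.2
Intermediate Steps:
o(l, G) = -6 - 84/G (o(l, G) = -6 + 2*(-42/G) = -6 - 84/G)
o(-32, 26) - (-665 - 1*(-2164)) = (-6 - 84/26) - (-665 - 1*(-2164)) = (-6 - 84*1/26) - (-665 + 2164) = (-6 - 42/13) - 1*1499 = -120/13 - 1499 = -19607/13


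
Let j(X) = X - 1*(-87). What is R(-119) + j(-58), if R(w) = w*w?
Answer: 14190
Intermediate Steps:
j(X) = 87 + X (j(X) = X + 87 = 87 + X)
R(w) = w²
R(-119) + j(-58) = (-119)² + (87 - 58) = 14161 + 29 = 14190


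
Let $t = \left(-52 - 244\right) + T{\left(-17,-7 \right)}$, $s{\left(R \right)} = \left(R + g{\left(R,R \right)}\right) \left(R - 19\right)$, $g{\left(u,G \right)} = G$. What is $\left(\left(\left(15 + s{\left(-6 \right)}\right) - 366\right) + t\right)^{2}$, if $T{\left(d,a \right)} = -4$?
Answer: $123201$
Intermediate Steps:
$s{\left(R \right)} = 2 R \left(-19 + R\right)$ ($s{\left(R \right)} = \left(R + R\right) \left(R - 19\right) = 2 R \left(-19 + R\right)$)
$t = -300$ ($t = \left(-52 - 244\right) - 4 = -296 - 4 = -300$)
$\left(\left(\left(15 + s{\left(-6 \right)}\right) - 366\right) + t\right)^{2} = \left(\left(\left(15 + 2 \left(-6\right) \left(-19 - 6\right)\right) - 366\right) - 300\right)^{2} = \left(\left(\left(15 + 2 \left(-6\right) \left(-25\right)\right) - 366\right) - 300\right)^{2} = \left(\left(\left(15 + 300\right) - 366\right) - 300\right)^{2} = \left(\left(315 - 366\right) - 300\right)^{2} = \left(-51 - 300\right)^{2} = \left(-351\right)^{2} = 123201$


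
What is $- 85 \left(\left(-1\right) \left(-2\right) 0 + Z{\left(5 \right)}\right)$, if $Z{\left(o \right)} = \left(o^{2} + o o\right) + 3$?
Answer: $-4505$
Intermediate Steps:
$Z{\left(o \right)} = 3 + 2 o^{2}$ ($Z{\left(o \right)} = \left(o^{2} + o^{2}\right) + 3 = 2 o^{2} + 3 = 3 + 2 o^{2}$)
$- 85 \left(\left(-1\right) \left(-2\right) 0 + Z{\left(5 \right)}\right) = - 85 \left(\left(-1\right) \left(-2\right) 0 + \left(3 + 2 \cdot 5^{2}\right)\right) = - 85 \left(2 \cdot 0 + \left(3 + 2 \cdot 25\right)\right) = - 85 \left(0 + \left(3 + 50\right)\right) = - 85 \left(0 + 53\right) = \left(-85\right) 53 = -4505$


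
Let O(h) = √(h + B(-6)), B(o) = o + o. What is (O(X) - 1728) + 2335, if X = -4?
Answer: 607 + 4*I ≈ 607.0 + 4.0*I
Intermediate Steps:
B(o) = 2*o
O(h) = √(-12 + h) (O(h) = √(h + 2*(-6)) = √(h - 12) = √(-12 + h))
(O(X) - 1728) + 2335 = (√(-12 - 4) - 1728) + 2335 = (√(-16) - 1728) + 2335 = (4*I - 1728) + 2335 = (-1728 + 4*I) + 2335 = 607 + 4*I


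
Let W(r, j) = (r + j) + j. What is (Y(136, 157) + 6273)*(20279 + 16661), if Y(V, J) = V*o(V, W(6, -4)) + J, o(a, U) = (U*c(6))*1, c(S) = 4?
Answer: 197333480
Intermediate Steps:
W(r, j) = r + 2*j (W(r, j) = (j + r) + j = r + 2*j)
o(a, U) = 4*U (o(a, U) = (U*4)*1 = (4*U)*1 = 4*U)
Y(V, J) = J - 8*V (Y(V, J) = V*(4*(6 + 2*(-4))) + J = V*(4*(6 - 8)) + J = V*(4*(-2)) + J = V*(-8) + J = -8*V + J = J - 8*V)
(Y(136, 157) + 6273)*(20279 + 16661) = ((157 - 8*136) + 6273)*(20279 + 16661) = ((157 - 1088) + 6273)*36940 = (-931 + 6273)*36940 = 5342*36940 = 197333480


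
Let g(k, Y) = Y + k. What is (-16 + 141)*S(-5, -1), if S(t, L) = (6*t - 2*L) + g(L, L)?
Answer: -3750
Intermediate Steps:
S(t, L) = 6*t (S(t, L) = (6*t - 2*L) + (L + L) = (-2*L + 6*t) + 2*L = 6*t)
(-16 + 141)*S(-5, -1) = (-16 + 141)*(6*(-5)) = 125*(-30) = -3750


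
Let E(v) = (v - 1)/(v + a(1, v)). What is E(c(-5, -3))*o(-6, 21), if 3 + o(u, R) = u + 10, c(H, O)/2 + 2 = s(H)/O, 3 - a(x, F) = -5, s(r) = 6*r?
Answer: 5/8 ≈ 0.62500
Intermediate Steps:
a(x, F) = 8 (a(x, F) = 3 - 1*(-5) = 3 + 5 = 8)
c(H, O) = -4 + 12*H/O (c(H, O) = -4 + 2*((6*H)/O) = -4 + 2*(6*H/O) = -4 + 12*H/O)
E(v) = (-1 + v)/(8 + v) (E(v) = (v - 1)/(v + 8) = (-1 + v)/(8 + v))
o(u, R) = 7 + u (o(u, R) = -3 + (u + 10) = -3 + (10 + u) = 7 + u)
E(c(-5, -3))*o(-6, 21) = ((-1 + (-4 + 12*(-5)/(-3)))/(8 + (-4 + 12*(-5)/(-3))))*(7 - 6) = ((-1 + (-4 + 12*(-5)*(-⅓)))/(8 + (-4 + 12*(-5)*(-⅓))))*1 = ((-1 + (-4 + 20))/(8 + (-4 + 20)))*1 = ((-1 + 16)/(8 + 16))*1 = (15/24)*1 = ((1/24)*15)*1 = (5/8)*1 = 5/8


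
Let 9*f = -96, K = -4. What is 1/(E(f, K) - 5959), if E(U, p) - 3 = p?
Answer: -1/5960 ≈ -0.00016779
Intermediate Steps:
f = -32/3 (f = (⅑)*(-96) = -32/3 ≈ -10.667)
E(U, p) = 3 + p
1/(E(f, K) - 5959) = 1/((3 - 4) - 5959) = 1/(-1 - 5959) = 1/(-5960) = -1/5960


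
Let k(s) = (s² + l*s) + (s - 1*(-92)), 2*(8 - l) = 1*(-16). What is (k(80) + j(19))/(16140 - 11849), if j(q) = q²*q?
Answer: 14711/4291 ≈ 3.4283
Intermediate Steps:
l = 16 (l = 8 - (-16)/2 = 8 - ½*(-16) = 8 + 8 = 16)
k(s) = 92 + s² + 17*s (k(s) = (s² + 16*s) + (s - 1*(-92)) = (s² + 16*s) + (s + 92) = (s² + 16*s) + (92 + s) = 92 + s² + 17*s)
j(q) = q³
(k(80) + j(19))/(16140 - 11849) = ((92 + 80² + 17*80) + 19³)/(16140 - 11849) = ((92 + 6400 + 1360) + 6859)/4291 = (7852 + 6859)*(1/4291) = 14711*(1/4291) = 14711/4291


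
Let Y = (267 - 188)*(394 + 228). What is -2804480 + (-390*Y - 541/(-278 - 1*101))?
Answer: -8325985159/379 ≈ -2.1968e+7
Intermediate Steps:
Y = 49138 (Y = 79*622 = 49138)
-2804480 + (-390*Y - 541/(-278 - 1*101)) = -2804480 + (-390*49138 - 541/(-278 - 1*101)) = -2804480 + (-19163820 - 541/(-278 - 101)) = -2804480 + (-19163820 - 541/(-379)) = -2804480 + (-19163820 - 541*(-1/379)) = -2804480 + (-19163820 + 541/379) = -2804480 - 7263087239/379 = -8325985159/379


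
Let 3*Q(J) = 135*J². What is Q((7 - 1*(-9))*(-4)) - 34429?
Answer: 149891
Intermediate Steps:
Q(J) = 45*J² (Q(J) = (135*J²)/3 = 45*J²)
Q((7 - 1*(-9))*(-4)) - 34429 = 45*((7 - 1*(-9))*(-4))² - 34429 = 45*((7 + 9)*(-4))² - 34429 = 45*(16*(-4))² - 34429 = 45*(-64)² - 34429 = 45*4096 - 34429 = 184320 - 34429 = 149891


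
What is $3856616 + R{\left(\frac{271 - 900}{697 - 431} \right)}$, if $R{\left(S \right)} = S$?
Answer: $\frac{1025859227}{266} \approx 3.8566 \cdot 10^{6}$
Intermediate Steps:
$3856616 + R{\left(\frac{271 - 900}{697 - 431} \right)} = 3856616 + \frac{271 - 900}{697 - 431} = 3856616 - \frac{629}{266} = \frac{1025859227}{266}$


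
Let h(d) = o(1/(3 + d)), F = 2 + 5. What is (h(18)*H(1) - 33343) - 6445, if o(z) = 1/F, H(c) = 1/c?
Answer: -278515/7 ≈ -39788.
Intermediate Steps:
F = 7
o(z) = ⅐ (o(z) = 1/7 = ⅐)
h(d) = ⅐
(h(18)*H(1) - 33343) - 6445 = ((⅐)/1 - 33343) - 6445 = ((⅐)*1 - 33343) - 6445 = (⅐ - 33343) - 6445 = -233400/7 - 6445 = -278515/7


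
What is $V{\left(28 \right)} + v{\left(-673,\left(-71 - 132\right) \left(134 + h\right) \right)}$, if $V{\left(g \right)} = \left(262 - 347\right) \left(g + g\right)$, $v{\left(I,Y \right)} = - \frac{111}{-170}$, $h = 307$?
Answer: $- \frac{809089}{170} \approx -4759.3$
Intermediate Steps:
$v{\left(I,Y \right)} = \frac{111}{170}$ ($v{\left(I,Y \right)} = \left(-111\right) \left(- \frac{1}{170}\right) = \frac{111}{170}$)
$V{\left(g \right)} = - 170 g$ ($V{\left(g \right)} = - 85 \cdot 2 g = - 170 g$)
$V{\left(28 \right)} + v{\left(-673,\left(-71 - 132\right) \left(134 + h\right) \right)} = \left(-170\right) 28 + \frac{111}{170} = -4760 + \frac{111}{170} = - \frac{809089}{170}$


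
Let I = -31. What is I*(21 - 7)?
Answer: -434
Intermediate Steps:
I*(21 - 7) = -31*(21 - 7) = -31*14 = -434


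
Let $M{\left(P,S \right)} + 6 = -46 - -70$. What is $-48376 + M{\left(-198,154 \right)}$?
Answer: $-48358$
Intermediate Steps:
$M{\left(P,S \right)} = 18$ ($M{\left(P,S \right)} = -6 - -24 = -6 + \left(-46 + 70\right) = -6 + 24 = 18$)
$-48376 + M{\left(-198,154 \right)} = -48376 + 18 = -48358$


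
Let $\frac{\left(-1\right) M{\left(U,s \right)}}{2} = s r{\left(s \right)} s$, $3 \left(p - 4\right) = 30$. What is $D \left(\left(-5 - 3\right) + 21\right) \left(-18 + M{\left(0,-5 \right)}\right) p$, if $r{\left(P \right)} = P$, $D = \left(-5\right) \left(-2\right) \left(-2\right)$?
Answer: $-844480$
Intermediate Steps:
$D = -20$ ($D = 10 \left(-2\right) = -20$)
$p = 14$ ($p = 4 + \frac{1}{3} \cdot 30 = 4 + 10 = 14$)
$M{\left(U,s \right)} = - 2 s^{3}$ ($M{\left(U,s \right)} = - 2 s s s = - 2 s^{2} s = - 2 s^{3}$)
$D \left(\left(-5 - 3\right) + 21\right) \left(-18 + M{\left(0,-5 \right)}\right) p = - 20 \left(\left(-5 - 3\right) + 21\right) \left(-18 - 2 \left(-5\right)^{3}\right) 14 = - 20 \left(\left(-5 - 3\right) + 21\right) \left(-18 - -250\right) 14 = - 20 \left(-8 + 21\right) \left(-18 + 250\right) 14 = - 20 \cdot 13 \cdot 232 \cdot 14 = \left(-20\right) 3016 \cdot 14 = \left(-60320\right) 14 = -844480$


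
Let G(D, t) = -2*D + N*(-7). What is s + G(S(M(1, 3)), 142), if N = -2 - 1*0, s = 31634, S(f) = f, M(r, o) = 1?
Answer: 31646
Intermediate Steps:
N = -2 (N = -2 + 0 = -2)
G(D, t) = 14 - 2*D (G(D, t) = -2*D - 2*(-7) = -2*D + 14 = 14 - 2*D)
s + G(S(M(1, 3)), 142) = 31634 + (14 - 2*1) = 31634 + (14 - 2) = 31634 + 12 = 31646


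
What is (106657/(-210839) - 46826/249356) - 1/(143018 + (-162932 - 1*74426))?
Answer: -860091945640589/1239957074997140 ≈ -0.69365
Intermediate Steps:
(106657/(-210839) - 46826/249356) - 1/(143018 + (-162932 - 1*74426)) = (106657*(-1/210839) - 46826*1/249356) - 1/(143018 + (-162932 - 74426)) = (-106657/210839 - 23413/124678) - 1/(143018 - 237358) = -18234154953/26286984842 - 1/(-94340) = -18234154953/26286984842 - 1*(-1/94340) = -18234154953/26286984842 + 1/94340 = -860091945640589/1239957074997140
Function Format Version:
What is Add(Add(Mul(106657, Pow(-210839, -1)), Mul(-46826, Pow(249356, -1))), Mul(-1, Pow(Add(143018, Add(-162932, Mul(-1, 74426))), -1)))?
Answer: Rational(-860091945640589, 1239957074997140) ≈ -0.69365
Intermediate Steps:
Add(Add(Mul(106657, Pow(-210839, -1)), Mul(-46826, Pow(249356, -1))), Mul(-1, Pow(Add(143018, Add(-162932, Mul(-1, 74426))), -1))) = Add(Add(Mul(106657, Rational(-1, 210839)), Mul(-46826, Rational(1, 249356))), Mul(-1, Pow(Add(143018, Add(-162932, -74426)), -1))) = Add(Add(Rational(-106657, 210839), Rational(-23413, 124678)), Mul(-1, Pow(Add(143018, -237358), -1))) = Add(Rational(-18234154953, 26286984842), Mul(-1, Pow(-94340, -1))) = Add(Rational(-18234154953, 26286984842), Mul(-1, Rational(-1, 94340))) = Add(Rational(-18234154953, 26286984842), Rational(1, 94340)) = Rational(-860091945640589, 1239957074997140)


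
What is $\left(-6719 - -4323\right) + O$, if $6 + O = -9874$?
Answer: $-12276$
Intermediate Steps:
$O = -9880$ ($O = -6 - 9874 = -9880$)
$\left(-6719 - -4323\right) + O = \left(-6719 - -4323\right) - 9880 = \left(-6719 + \left(-595 + 4918\right)\right) - 9880 = \left(-6719 + 4323\right) - 9880 = -2396 - 9880 = -12276$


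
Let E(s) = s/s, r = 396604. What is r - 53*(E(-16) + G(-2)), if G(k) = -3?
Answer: 396710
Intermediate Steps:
E(s) = 1
r - 53*(E(-16) + G(-2)) = 396604 - 53*(1 - 3) = 396604 - 53*(-2) = 396604 + 106 = 396710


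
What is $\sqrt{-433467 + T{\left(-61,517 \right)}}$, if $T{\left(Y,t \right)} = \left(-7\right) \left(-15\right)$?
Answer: $i \sqrt{433362} \approx 658.3 i$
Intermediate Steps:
$T{\left(Y,t \right)} = 105$
$\sqrt{-433467 + T{\left(-61,517 \right)}} = \sqrt{-433467 + 105} = \sqrt{-433362} = i \sqrt{433362}$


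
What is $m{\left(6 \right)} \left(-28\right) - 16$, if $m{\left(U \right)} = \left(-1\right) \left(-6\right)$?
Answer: $-184$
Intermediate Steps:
$m{\left(U \right)} = 6$
$m{\left(6 \right)} \left(-28\right) - 16 = 6 \left(-28\right) - 16 = -168 - 16 = -184$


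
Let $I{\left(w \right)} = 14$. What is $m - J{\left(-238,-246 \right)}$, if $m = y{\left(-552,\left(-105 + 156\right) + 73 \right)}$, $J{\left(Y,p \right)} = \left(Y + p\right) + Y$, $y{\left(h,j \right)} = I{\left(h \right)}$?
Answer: $736$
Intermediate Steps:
$y{\left(h,j \right)} = 14$
$J{\left(Y,p \right)} = p + 2 Y$
$m = 14$
$m - J{\left(-238,-246 \right)} = 14 - \left(-246 + 2 \left(-238\right)\right) = 14 - \left(-246 - 476\right) = 14 - -722 = 14 + 722 = 736$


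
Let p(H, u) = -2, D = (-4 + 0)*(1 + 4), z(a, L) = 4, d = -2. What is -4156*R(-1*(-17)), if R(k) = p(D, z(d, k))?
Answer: 8312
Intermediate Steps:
D = -20 (D = -4*5 = -20)
R(k) = -2
-4156*R(-1*(-17)) = -4156*(-2) = 8312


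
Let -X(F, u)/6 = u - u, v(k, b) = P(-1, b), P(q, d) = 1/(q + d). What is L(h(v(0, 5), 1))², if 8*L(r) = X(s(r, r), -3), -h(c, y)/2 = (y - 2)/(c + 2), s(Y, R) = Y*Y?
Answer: 0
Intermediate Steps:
P(q, d) = 1/(d + q)
v(k, b) = 1/(-1 + b) (v(k, b) = 1/(b - 1) = 1/(-1 + b))
s(Y, R) = Y²
h(c, y) = -2*(-2 + y)/(2 + c) (h(c, y) = -2*(y - 2)/(c + 2) = -2*(-2 + y)/(2 + c))
X(F, u) = 0 (X(F, u) = -6*(u - u) = -6*0 = 0)
L(r) = 0 (L(r) = (⅛)*0 = 0)
L(h(v(0, 5), 1))² = 0² = 0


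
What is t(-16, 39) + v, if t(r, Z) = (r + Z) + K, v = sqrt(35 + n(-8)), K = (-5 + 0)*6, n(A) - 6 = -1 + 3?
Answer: -7 + sqrt(43) ≈ -0.44256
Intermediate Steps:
n(A) = 8 (n(A) = 6 + (-1 + 3) = 6 + 2 = 8)
K = -30 (K = -5*6 = -30)
v = sqrt(43) (v = sqrt(35 + 8) = sqrt(43) ≈ 6.5574)
t(r, Z) = -30 + Z + r (t(r, Z) = (r + Z) - 30 = (Z + r) - 30 = -30 + Z + r)
t(-16, 39) + v = (-30 + 39 - 16) + sqrt(43) = -7 + sqrt(43)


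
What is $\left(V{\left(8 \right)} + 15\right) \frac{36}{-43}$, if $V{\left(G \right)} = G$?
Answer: $- \frac{828}{43} \approx -19.256$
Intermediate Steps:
$\left(V{\left(8 \right)} + 15\right) \frac{36}{-43} = \left(8 + 15\right) \frac{36}{-43} = 23 \cdot 36 \left(- \frac{1}{43}\right) = 23 \left(- \frac{36}{43}\right) = - \frac{828}{43}$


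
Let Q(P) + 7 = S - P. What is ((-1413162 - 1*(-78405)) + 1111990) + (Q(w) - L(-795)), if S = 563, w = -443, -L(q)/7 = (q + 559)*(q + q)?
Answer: 2404912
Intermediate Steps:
L(q) = -14*q*(559 + q) (L(q) = -7*(q + 559)*(q + q) = -7*(559 + q)*2*q = -14*q*(559 + q))
Q(P) = 556 - P (Q(P) = -7 + (563 - P) = 556 - P)
((-1413162 - 1*(-78405)) + 1111990) + (Q(w) - L(-795)) = ((-1413162 - 1*(-78405)) + 1111990) + ((556 - 1*(-443)) - (-14)*(-795)*(559 - 795)) = ((-1413162 + 78405) + 1111990) + ((556 + 443) - (-14)*(-795)*(-236)) = (-1334757 + 1111990) + (999 - 1*(-2626680)) = -222767 + (999 + 2626680) = -222767 + 2627679 = 2404912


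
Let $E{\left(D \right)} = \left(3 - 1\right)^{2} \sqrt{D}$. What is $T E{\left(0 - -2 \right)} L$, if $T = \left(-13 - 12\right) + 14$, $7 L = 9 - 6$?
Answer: $- \frac{132 \sqrt{2}}{7} \approx -26.668$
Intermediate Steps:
$L = \frac{3}{7}$ ($L = \frac{9 - 6}{7} = \frac{1}{7} \cdot 3 = \frac{3}{7} \approx 0.42857$)
$T = -11$ ($T = -25 + 14 = -11$)
$E{\left(D \right)} = 4 \sqrt{D}$ ($E{\left(D \right)} = 2^{2} \sqrt{D} = 4 \sqrt{D}$)
$T E{\left(0 - -2 \right)} L = - 11 \cdot 4 \sqrt{0 - -2} \cdot \frac{3}{7} = - 11 \cdot 4 \sqrt{0 + 2} \cdot \frac{3}{7} = - 11 \cdot 4 \sqrt{2} \cdot \frac{3}{7} = - 44 \sqrt{2} \cdot \frac{3}{7} = - \frac{132 \sqrt{2}}{7}$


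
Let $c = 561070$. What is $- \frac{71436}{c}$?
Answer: $- \frac{35718}{280535} \approx -0.12732$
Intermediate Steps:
$- \frac{71436}{c} = - \frac{71436}{561070} = \left(-71436\right) \frac{1}{561070} = - \frac{35718}{280535}$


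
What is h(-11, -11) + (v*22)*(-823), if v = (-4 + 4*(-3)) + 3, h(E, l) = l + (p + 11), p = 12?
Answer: 235390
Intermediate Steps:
h(E, l) = 23 + l (h(E, l) = l + (12 + 11) = l + 23 = 23 + l)
v = -13 (v = (-4 - 12) + 3 = -16 + 3 = -13)
h(-11, -11) + (v*22)*(-823) = (23 - 11) - 13*22*(-823) = 12 - 286*(-823) = 12 + 235378 = 235390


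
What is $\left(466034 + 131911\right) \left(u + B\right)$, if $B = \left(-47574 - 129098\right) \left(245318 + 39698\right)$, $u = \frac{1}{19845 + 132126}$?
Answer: $- \frac{1525238191754918189165}{50657} \approx -3.0109 \cdot 10^{16}$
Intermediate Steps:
$u = \frac{1}{151971} \approx 6.5802 \cdot 10^{-6}$
$B = -50354346752$ ($B = \left(-176672\right) 285016 = -50354346752$)
$\left(466034 + 131911\right) \left(u + B\right) = \left(466034 + 131911\right) \left(\frac{1}{151971} - 50354346752\right) = 597945 \left(- \frac{7652400430248191}{151971}\right) = - \frac{1525238191754918189165}{50657}$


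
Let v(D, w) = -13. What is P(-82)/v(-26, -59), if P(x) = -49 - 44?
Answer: 93/13 ≈ 7.1538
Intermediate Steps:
P(x) = -93
P(-82)/v(-26, -59) = -93/(-13) = -93*(-1/13) = 93/13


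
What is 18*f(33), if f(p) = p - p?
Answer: 0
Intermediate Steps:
f(p) = 0
18*f(33) = 18*0 = 0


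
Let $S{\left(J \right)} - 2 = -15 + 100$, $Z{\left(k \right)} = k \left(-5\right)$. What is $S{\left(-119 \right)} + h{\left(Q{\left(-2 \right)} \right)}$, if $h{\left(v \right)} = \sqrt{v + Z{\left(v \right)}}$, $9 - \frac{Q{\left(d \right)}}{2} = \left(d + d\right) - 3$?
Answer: $87 + 8 i \sqrt{2} \approx 87.0 + 11.314 i$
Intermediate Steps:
$Z{\left(k \right)} = - 5 k$
$S{\left(J \right)} = 87$ ($S{\left(J \right)} = 2 + \left(-15 + 100\right) = 2 + 85 = 87$)
$Q{\left(d \right)} = 24 - 4 d$ ($Q{\left(d \right)} = 18 - 2 \left(\left(d + d\right) - 3\right) = 18 - 2 \left(2 d - 3\right) = 18 - 2 \left(-3 + 2 d\right) = 18 - \left(-6 + 4 d\right) = 24 - 4 d$)
$h{\left(v \right)} = 2 \sqrt{- v}$ ($h{\left(v \right)} = \sqrt{v - 5 v} = \sqrt{- 4 v} = 2 \sqrt{- v}$)
$S{\left(-119 \right)} + h{\left(Q{\left(-2 \right)} \right)} = 87 + 2 \sqrt{- (24 - -8)} = 87 + 2 \sqrt{- (24 + 8)} = 87 + 2 \sqrt{\left(-1\right) 32} = 87 + 2 \sqrt{-32} = 87 + 2 \cdot 4 i \sqrt{2} = 87 + 8 i \sqrt{2}$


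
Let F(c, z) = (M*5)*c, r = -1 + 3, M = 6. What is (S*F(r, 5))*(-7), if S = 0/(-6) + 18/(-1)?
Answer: 7560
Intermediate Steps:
r = 2
S = -18 (S = 0*(-1/6) + 18*(-1) = 0 - 18 = -18)
F(c, z) = 30*c (F(c, z) = (6*5)*c = 30*c)
(S*F(r, 5))*(-7) = -540*2*(-7) = -18*60*(-7) = -1080*(-7) = 7560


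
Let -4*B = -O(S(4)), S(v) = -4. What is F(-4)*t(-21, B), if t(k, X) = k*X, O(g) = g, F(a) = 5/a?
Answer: -105/4 ≈ -26.250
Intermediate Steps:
B = -1 (B = -(-1)*(-4)/4 = -¼*4 = -1)
t(k, X) = X*k
F(-4)*t(-21, B) = (5/(-4))*(-1*(-21)) = (5*(-¼))*21 = -5/4*21 = -105/4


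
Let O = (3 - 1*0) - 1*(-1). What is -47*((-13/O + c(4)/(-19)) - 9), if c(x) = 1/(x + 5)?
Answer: 394001/684 ≈ 576.02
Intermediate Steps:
O = 4 (O = (3 + 0) + 1 = 3 + 1 = 4)
c(x) = 1/(5 + x)
-47*((-13/O + c(4)/(-19)) - 9) = -47*((-13/4 + 1/((5 + 4)*(-19))) - 9) = -47*((-13*1/4 - 1/19/9) - 9) = -47*((-13/4 + (1/9)*(-1/19)) - 9) = -47*((-13/4 - 1/171) - 9) = -47*(-2227/684 - 9) = -47*(-8383/684) = 394001/684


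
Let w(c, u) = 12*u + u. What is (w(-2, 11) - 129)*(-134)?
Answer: -1876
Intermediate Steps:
w(c, u) = 13*u
(w(-2, 11) - 129)*(-134) = (13*11 - 129)*(-134) = (143 - 129)*(-134) = 14*(-134) = -1876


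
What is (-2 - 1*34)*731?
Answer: -26316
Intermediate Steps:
(-2 - 1*34)*731 = (-2 - 34)*731 = -36*731 = -26316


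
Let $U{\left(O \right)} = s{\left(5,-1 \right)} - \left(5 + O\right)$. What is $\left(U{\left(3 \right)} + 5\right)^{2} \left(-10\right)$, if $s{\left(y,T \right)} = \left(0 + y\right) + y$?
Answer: $-490$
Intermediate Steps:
$s{\left(y,T \right)} = 2 y$ ($s{\left(y,T \right)} = y + y = 2 y$)
$U{\left(O \right)} = 5 - O$ ($U{\left(O \right)} = 2 \cdot 5 - \left(5 + O\right) = 10 - \left(5 + O\right) = 5 - O$)
$\left(U{\left(3 \right)} + 5\right)^{2} \left(-10\right) = \left(\left(5 - 3\right) + 5\right)^{2} \left(-10\right) = \left(2 + 5\right)^{2} \left(-10\right) = 7^{2} \left(-10\right) = 49 \left(-10\right) = -490$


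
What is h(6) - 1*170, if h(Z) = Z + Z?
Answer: -158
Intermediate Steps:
h(Z) = 2*Z
h(6) - 1*170 = 2*6 - 1*170 = 12 - 170 = -158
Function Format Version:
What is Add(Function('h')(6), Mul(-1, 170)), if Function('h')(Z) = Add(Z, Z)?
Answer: -158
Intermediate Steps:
Function('h')(Z) = Mul(2, Z)
Add(Function('h')(6), Mul(-1, 170)) = Add(Mul(2, 6), Mul(-1, 170)) = Add(12, -170) = -158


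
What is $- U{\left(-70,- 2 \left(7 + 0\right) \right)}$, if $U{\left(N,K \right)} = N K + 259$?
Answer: $-1239$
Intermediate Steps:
$U{\left(N,K \right)} = 259 + K N$ ($U{\left(N,K \right)} = K N + 259 = 259 + K N$)
$- U{\left(-70,- 2 \left(7 + 0\right) \right)} = - (259 + - 2 \left(7 + 0\right) \left(-70\right)) = - (259 + \left(-2\right) 7 \left(-70\right)) = - (259 - -980) = - (259 + 980) = \left(-1\right) 1239 = -1239$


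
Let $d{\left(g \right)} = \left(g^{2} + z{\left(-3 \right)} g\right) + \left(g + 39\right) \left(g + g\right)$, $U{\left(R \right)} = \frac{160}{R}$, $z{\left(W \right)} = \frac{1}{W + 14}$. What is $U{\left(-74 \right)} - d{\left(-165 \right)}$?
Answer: $- \frac{2545310}{37} \approx -68792.0$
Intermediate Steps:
$z{\left(W \right)} = \frac{1}{14 + W}$
$d{\left(g \right)} = g^{2} + \frac{g}{11} + 2 g \left(39 + g\right)$ ($d{\left(g \right)} = \left(g^{2} + \frac{g}{14 - 3}\right) + \left(g + 39\right) \left(g + g\right) = \left(g^{2} + \frac{g}{11}\right) + \left(39 + g\right) 2 g = \left(g^{2} + \frac{g}{11}\right) + 2 g \left(39 + g\right) = g^{2} + \frac{g}{11} + 2 g \left(39 + g\right)$)
$U{\left(-74 \right)} - d{\left(-165 \right)} = \frac{160}{-74} - \frac{1}{11} \left(-165\right) \left(859 + 33 \left(-165\right)\right) = 160 \left(- \frac{1}{74}\right) - \frac{1}{11} \left(-165\right) \left(859 - 5445\right) = - \frac{80}{37} - \frac{1}{11} \left(-165\right) \left(-4586\right) = - \frac{80}{37} - 68790 = - \frac{2545310}{37}$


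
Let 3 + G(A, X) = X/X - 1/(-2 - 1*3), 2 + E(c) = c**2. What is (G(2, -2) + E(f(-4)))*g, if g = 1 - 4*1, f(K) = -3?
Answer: -78/5 ≈ -15.600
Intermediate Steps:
E(c) = -2 + c**2
g = -3 (g = 1 - 4 = -3)
G(A, X) = -9/5 (G(A, X) = -3 + (X/X - 1/(-2 - 1*3)) = -3 + (1 - 1/(-2 - 3)) = -3 + (1 - 1/(-5)) = -3 + (1 - 1*(-1/5)) = -3 + (1 + 1/5) = -3 + 6/5 = -9/5)
(G(2, -2) + E(f(-4)))*g = (-9/5 + (-2 + (-3)**2))*(-3) = (-9/5 + (-2 + 9))*(-3) = (-9/5 + 7)*(-3) = (26/5)*(-3) = -78/5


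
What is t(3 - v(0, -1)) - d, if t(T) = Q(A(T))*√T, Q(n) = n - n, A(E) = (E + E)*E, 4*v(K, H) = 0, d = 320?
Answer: -320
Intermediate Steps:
v(K, H) = 0 (v(K, H) = (¼)*0 = 0)
A(E) = 2*E² (A(E) = (2*E)*E = 2*E²)
Q(n) = 0
t(T) = 0 (t(T) = 0*√T = 0)
t(3 - v(0, -1)) - d = 0 - 1*320 = 0 - 320 = -320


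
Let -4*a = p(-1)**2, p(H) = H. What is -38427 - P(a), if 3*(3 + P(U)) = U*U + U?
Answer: -614783/16 ≈ -38424.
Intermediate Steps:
a = -1/4 (a = -1/4*(-1)**2 = -1/4*1 = -1/4 ≈ -0.25000)
P(U) = -3 + U/3 + U**2/3 (P(U) = -3 + (U*U + U)/3 = -3 + (U**2 + U)/3 = -3 + (U + U**2)/3 = -3 + (U/3 + U**2/3) = -3 + U/3 + U**2/3)
-38427 - P(a) = -38427 - (-3 + (1/3)*(-1/4) + (-1/4)**2/3) = -38427 - (-3 - 1/12 + (1/3)*(1/16)) = -38427 - (-3 - 1/12 + 1/48) = -38427 - 1*(-49/16) = -38427 + 49/16 = -614783/16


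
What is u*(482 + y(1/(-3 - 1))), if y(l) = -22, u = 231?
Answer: 106260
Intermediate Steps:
u*(482 + y(1/(-3 - 1))) = 231*(482 - 22) = 231*460 = 106260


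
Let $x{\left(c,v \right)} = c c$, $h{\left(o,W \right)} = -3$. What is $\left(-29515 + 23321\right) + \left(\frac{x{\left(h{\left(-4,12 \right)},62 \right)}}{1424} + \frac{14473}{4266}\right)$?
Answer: $- \frac{18803282075}{3037392} \approx -6190.6$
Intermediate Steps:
$x{\left(c,v \right)} = c^{2}$
$\left(-29515 + 23321\right) + \left(\frac{x{\left(h{\left(-4,12 \right)},62 \right)}}{1424} + \frac{14473}{4266}\right) = \left(-29515 + 23321\right) + \left(\frac{\left(-3\right)^{2}}{1424} + \frac{14473}{4266}\right) = -6194 + \left(9 \cdot \frac{1}{1424} + 14473 \cdot \frac{1}{4266}\right) = -6194 + \left(\frac{9}{1424} + \frac{14473}{4266}\right) = -6194 + \frac{10323973}{3037392} = - \frac{18803282075}{3037392}$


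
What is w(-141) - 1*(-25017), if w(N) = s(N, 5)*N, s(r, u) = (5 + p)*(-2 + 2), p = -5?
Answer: 25017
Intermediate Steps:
s(r, u) = 0 (s(r, u) = (5 - 5)*(-2 + 2) = 0*0 = 0)
w(N) = 0 (w(N) = 0*N = 0)
w(-141) - 1*(-25017) = 0 - 1*(-25017) = 0 + 25017 = 25017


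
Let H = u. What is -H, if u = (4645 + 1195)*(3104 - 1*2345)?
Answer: -4432560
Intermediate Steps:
u = 4432560 (u = 5840*(3104 - 2345) = 5840*759 = 4432560)
H = 4432560
-H = -1*4432560 = -4432560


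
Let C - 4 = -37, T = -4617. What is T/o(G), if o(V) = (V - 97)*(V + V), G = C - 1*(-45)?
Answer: 1539/680 ≈ 2.2632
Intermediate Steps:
C = -33 (C = 4 - 37 = -33)
G = 12 (G = -33 - 1*(-45) = -33 + 45 = 12)
o(V) = 2*V*(-97 + V) (o(V) = (-97 + V)*(2*V) = 2*V*(-97 + V))
T/o(G) = -4617*1/(24*(-97 + 12)) = -4617/(2*12*(-85)) = -4617/(-2040) = -4617*(-1/2040) = 1539/680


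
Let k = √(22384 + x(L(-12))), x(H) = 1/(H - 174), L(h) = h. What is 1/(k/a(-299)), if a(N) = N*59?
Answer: -17641*√774396678/4163423 ≈ -117.91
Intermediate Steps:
x(H) = 1/(-174 + H)
a(N) = 59*N
k = √774396678/186 (k = √(22384 + 1/(-174 - 12)) = √(22384 + 1/(-186)) = √(22384 - 1/186) = √(4163423/186) = √774396678/186 ≈ 149.61)
1/(k/a(-299)) = 1/((√774396678/186)/((59*(-299)))) = 1/((√774396678/186)/(-17641)) = 1/((√774396678/186)*(-1/17641)) = 1/(-√774396678/3281226) = -17641*√774396678/4163423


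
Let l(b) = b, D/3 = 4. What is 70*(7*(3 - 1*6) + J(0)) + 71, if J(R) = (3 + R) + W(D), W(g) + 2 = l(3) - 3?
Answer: -1329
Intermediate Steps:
D = 12 (D = 3*4 = 12)
W(g) = -2 (W(g) = -2 + (3 - 3) = -2 + 0 = -2)
J(R) = 1 + R (J(R) = (3 + R) - 2 = 1 + R)
70*(7*(3 - 1*6) + J(0)) + 71 = 70*(7*(3 - 1*6) + (1 + 0)) + 71 = 70*(7*(3 - 6) + 1) + 71 = 70*(7*(-3) + 1) + 71 = 70*(-21 + 1) + 71 = 70*(-20) + 71 = -1400 + 71 = -1329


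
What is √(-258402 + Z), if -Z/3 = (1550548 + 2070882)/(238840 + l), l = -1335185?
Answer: 12*I*√86272264029655/219269 ≈ 508.32*I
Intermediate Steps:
Z = 2172858/219269 (Z = -3*(1550548 + 2070882)/(238840 - 1335185) = -10864290/(-1096345) = -10864290*(-1)/1096345 = -3*(-724286/219269) = 2172858/219269 ≈ 9.9095)
√(-258402 + Z) = √(-258402 + 2172858/219269) = √(-56657375280/219269) = 12*I*√86272264029655/219269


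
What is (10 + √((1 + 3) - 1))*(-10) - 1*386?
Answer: -486 - 10*√3 ≈ -503.32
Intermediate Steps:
(10 + √((1 + 3) - 1))*(-10) - 1*386 = (10 + √(4 - 1))*(-10) - 386 = (10 + √3)*(-10) - 386 = (-100 - 10*√3) - 386 = -486 - 10*√3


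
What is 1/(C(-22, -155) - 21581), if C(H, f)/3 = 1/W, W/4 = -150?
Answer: -200/4316201 ≈ -4.6337e-5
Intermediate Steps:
W = -600 (W = 4*(-150) = -600)
C(H, f) = -1/200 (C(H, f) = 3/(-600) = 3*(-1/600) = -1/200)
1/(C(-22, -155) - 21581) = 1/(-1/200 - 21581) = 1/(-4316201/200) = -200/4316201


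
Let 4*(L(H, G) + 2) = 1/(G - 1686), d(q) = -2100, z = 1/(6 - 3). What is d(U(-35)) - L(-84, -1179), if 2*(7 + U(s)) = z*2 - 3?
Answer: -24043079/11460 ≈ -2098.0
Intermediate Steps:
z = ⅓ (z = 1/3 = ⅓ ≈ 0.33333)
U(s) = -49/6 (U(s) = -7 + ((⅓)*2 - 3)/2 = -7 + (⅔ - 3)/2 = -7 + (½)*(-7/3) = -7 - 7/6 = -49/6)
L(H, G) = -2 + 1/(4*(-1686 + G)) (L(H, G) = -2 + 1/(4*(G - 1686)) = -2 + 1/(4*(-1686 + G)))
d(U(-35)) - L(-84, -1179) = -2100 - (13489 - 8*(-1179))/(4*(-1686 - 1179)) = -2100 - (13489 + 9432)/(4*(-2865)) = -2100 - (-1)*22921/(4*2865) = -2100 - 1*(-22921/11460) = -2100 + 22921/11460 = -24043079/11460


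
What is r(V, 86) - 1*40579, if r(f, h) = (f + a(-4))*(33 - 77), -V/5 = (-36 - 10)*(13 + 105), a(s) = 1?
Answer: -1234783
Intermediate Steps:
V = 27140 (V = -5*(-36 - 10)*(13 + 105) = -(-230)*118 = -5*(-5428) = 27140)
r(f, h) = -44 - 44*f (r(f, h) = (f + 1)*(33 - 77) = (1 + f)*(-44) = -44 - 44*f)
r(V, 86) - 1*40579 = (-44 - 44*27140) - 1*40579 = (-44 - 1194160) - 40579 = -1194204 - 40579 = -1234783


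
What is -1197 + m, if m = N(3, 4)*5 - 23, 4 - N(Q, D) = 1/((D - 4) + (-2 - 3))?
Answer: -1199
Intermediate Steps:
N(Q, D) = 4 - 1/(-9 + D) (N(Q, D) = 4 - 1/((D - 4) + (-2 - 3)) = 4 - 1/((-4 + D) - 5) = 4 - 1/(-9 + D))
m = -2 (m = ((-37 + 4*4)/(-9 + 4))*5 - 23 = ((-37 + 16)/(-5))*5 - 23 = -1/5*(-21)*5 - 23 = (21/5)*5 - 23 = 21 - 23 = -2)
-1197 + m = -1197 - 2 = -1199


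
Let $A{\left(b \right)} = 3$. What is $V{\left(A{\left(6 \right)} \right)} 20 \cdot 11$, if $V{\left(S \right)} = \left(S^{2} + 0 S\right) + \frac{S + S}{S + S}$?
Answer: $2200$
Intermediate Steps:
$V{\left(S \right)} = 1 + S^{2}$ ($V{\left(S \right)} = \left(S^{2} + 0\right) + \frac{2 S}{2 S} = S^{2} + 2 S \frac{1}{2 S} = S^{2} + 1 = 1 + S^{2}$)
$V{\left(A{\left(6 \right)} \right)} 20 \cdot 11 = \left(1 + 3^{2}\right) 20 \cdot 11 = \left(1 + 9\right) 20 \cdot 11 = 10 \cdot 20 \cdot 11 = 200 \cdot 11 = 2200$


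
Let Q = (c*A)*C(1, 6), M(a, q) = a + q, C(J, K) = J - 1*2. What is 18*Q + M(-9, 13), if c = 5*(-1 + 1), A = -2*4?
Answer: 4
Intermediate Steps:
C(J, K) = -2 + J (C(J, K) = J - 2 = -2 + J)
A = -8
c = 0 (c = 5*0 = 0)
Q = 0 (Q = (0*(-8))*(-2 + 1) = 0*(-1) = 0)
18*Q + M(-9, 13) = 18*0 + (-9 + 13) = 0 + 4 = 4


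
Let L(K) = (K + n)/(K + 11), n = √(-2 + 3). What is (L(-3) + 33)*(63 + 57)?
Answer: 3930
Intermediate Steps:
n = 1 (n = √1 = 1)
L(K) = (1 + K)/(11 + K) (L(K) = (K + 1)/(K + 11) = (1 + K)/(11 + K))
(L(-3) + 33)*(63 + 57) = ((1 - 3)/(11 - 3) + 33)*(63 + 57) = (-2/8 + 33)*120 = ((⅛)*(-2) + 33)*120 = (-¼ + 33)*120 = (131/4)*120 = 3930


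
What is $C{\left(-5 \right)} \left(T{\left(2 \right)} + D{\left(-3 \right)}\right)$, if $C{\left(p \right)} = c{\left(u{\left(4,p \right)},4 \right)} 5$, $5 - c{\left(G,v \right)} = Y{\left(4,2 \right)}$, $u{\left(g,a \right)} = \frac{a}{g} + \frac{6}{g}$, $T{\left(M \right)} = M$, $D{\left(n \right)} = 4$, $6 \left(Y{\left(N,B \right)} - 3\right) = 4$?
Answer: $40$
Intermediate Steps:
$Y{\left(N,B \right)} = \frac{11}{3}$ ($Y{\left(N,B \right)} = 3 + \frac{1}{6} \cdot 4 = 3 + \frac{2}{3} = \frac{11}{3}$)
$u{\left(g,a \right)} = \frac{6}{g} + \frac{a}{g}$
$c{\left(G,v \right)} = \frac{4}{3}$ ($c{\left(G,v \right)} = 5 - \frac{11}{3} = \frac{4}{3}$)
$C{\left(p \right)} = \frac{20}{3}$ ($C{\left(p \right)} = \frac{4}{3} \cdot 5 = \frac{20}{3}$)
$C{\left(-5 \right)} \left(T{\left(2 \right)} + D{\left(-3 \right)}\right) = \frac{20 \left(2 + 4\right)}{3} = \frac{20}{3} \cdot 6 = 40$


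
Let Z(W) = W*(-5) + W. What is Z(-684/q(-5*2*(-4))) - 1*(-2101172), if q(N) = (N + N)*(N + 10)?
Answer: 525293171/250 ≈ 2.1012e+6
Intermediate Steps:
q(N) = 2*N*(10 + N) (q(N) = (2*N)*(10 + N) = 2*N*(10 + N))
Z(W) = -4*W (Z(W) = -5*W + W = -4*W)
Z(-684/q(-5*2*(-4))) - 1*(-2101172) = -(-2736)/(2*(-5*2*(-4))*(10 - 5*2*(-4))) - 1*(-2101172) = -(-2736)/(2*(-10*(-4))*(10 - 10*(-4))) + 2101172 = -(-2736)/(2*40*(10 + 40)) + 2101172 = -(-2736)/(2*40*50) + 2101172 = -(-2736)/4000 + 2101172 = -4*(-171/1000) + 2101172 = 171/250 + 2101172 = 525293171/250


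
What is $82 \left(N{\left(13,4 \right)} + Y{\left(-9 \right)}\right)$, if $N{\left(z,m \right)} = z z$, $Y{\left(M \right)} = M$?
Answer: $13120$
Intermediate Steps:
$N{\left(z,m \right)} = z^{2}$
$82 \left(N{\left(13,4 \right)} + Y{\left(-9 \right)}\right) = 82 \left(13^{2} - 9\right) = 82 \left(169 - 9\right) = 82 \cdot 160 = 13120$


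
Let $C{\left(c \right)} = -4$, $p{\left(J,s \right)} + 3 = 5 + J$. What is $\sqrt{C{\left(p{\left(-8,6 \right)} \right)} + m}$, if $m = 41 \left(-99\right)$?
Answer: $i \sqrt{4063} \approx 63.742 i$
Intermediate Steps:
$p{\left(J,s \right)} = 2 + J$ ($p{\left(J,s \right)} = -3 + \left(5 + J\right) = 2 + J$)
$m = -4059$
$\sqrt{C{\left(p{\left(-8,6 \right)} \right)} + m} = \sqrt{-4 - 4059} = \sqrt{-4063} = i \sqrt{4063}$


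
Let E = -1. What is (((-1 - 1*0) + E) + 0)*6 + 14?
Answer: 2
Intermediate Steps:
(((-1 - 1*0) + E) + 0)*6 + 14 = (((-1 - 1*0) - 1) + 0)*6 + 14 = (((-1 + 0) - 1) + 0)*6 + 14 = ((-1 - 1) + 0)*6 + 14 = (-2 + 0)*6 + 14 = -2*6 + 14 = -12 + 14 = 2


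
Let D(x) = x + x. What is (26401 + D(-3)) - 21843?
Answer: 4552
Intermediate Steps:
D(x) = 2*x
(26401 + D(-3)) - 21843 = (26401 + 2*(-3)) - 21843 = (26401 - 6) - 21843 = 26395 - 21843 = 4552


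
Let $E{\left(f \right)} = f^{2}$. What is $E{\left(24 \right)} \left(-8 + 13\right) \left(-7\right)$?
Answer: $-20160$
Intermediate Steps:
$E{\left(24 \right)} \left(-8 + 13\right) \left(-7\right) = 24^{2} \left(-8 + 13\right) \left(-7\right) = 576 \cdot 5 \left(-7\right) = 576 \left(-35\right) = -20160$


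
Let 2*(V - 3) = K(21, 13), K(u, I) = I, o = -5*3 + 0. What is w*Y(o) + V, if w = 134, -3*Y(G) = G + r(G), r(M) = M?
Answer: 2699/2 ≈ 1349.5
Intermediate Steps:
o = -15 (o = -15 + 0 = -15)
Y(G) = -2*G/3 (Y(G) = -(G + G)/3 = -2*G/3)
V = 19/2 (V = 3 + (1/2)*13 = 3 + 13/2 = 19/2 ≈ 9.5000)
w*Y(o) + V = 134*(-2/3*(-15)) + 19/2 = 134*10 + 19/2 = 1340 + 19/2 = 2699/2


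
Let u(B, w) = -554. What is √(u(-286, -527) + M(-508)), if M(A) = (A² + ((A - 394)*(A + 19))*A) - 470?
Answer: 2*I*√55952646 ≈ 14960.0*I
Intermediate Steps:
M(A) = -470 + A² + A*(-394 + A)*(19 + A) (M(A) = (A² + ((-394 + A)*(19 + A))*A) - 470 = (A² + A*(-394 + A)*(19 + A)) - 470 = -470 + A² + A*(-394 + A)*(19 + A))
√(u(-286, -527) + M(-508)) = √(-554 + (-470 + (-508)³ - 7486*(-508) - 374*(-508)²)) = √(-554 + (-470 - 131096512 + 3802888 - 374*258064)) = √(-554 + (-470 - 131096512 + 3802888 - 96515936)) = √(-554 - 223810030) = √(-223810584) = 2*I*√55952646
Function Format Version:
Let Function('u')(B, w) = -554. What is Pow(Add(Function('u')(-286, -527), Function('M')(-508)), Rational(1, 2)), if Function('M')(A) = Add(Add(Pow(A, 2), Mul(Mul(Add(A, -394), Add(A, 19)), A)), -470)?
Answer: Mul(2, I, Pow(55952646, Rational(1, 2))) ≈ Mul(14960., I)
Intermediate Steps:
Function('M')(A) = Add(-470, Pow(A, 2), Mul(A, Add(-394, A), Add(19, A))) (Function('M')(A) = Add(Add(Pow(A, 2), Mul(Mul(Add(-394, A), Add(19, A)), A)), -470) = Add(Add(Pow(A, 2), Mul(A, Add(-394, A), Add(19, A))), -470) = Add(-470, Pow(A, 2), Mul(A, Add(-394, A), Add(19, A))))
Pow(Add(Function('u')(-286, -527), Function('M')(-508)), Rational(1, 2)) = Pow(Add(-554, Add(-470, Pow(-508, 3), Mul(-7486, -508), Mul(-374, Pow(-508, 2)))), Rational(1, 2)) = Pow(Add(-554, Add(-470, -131096512, 3802888, Mul(-374, 258064))), Rational(1, 2)) = Pow(Add(-554, Add(-470, -131096512, 3802888, -96515936)), Rational(1, 2)) = Pow(Add(-554, -223810030), Rational(1, 2)) = Pow(-223810584, Rational(1, 2)) = Mul(2, I, Pow(55952646, Rational(1, 2)))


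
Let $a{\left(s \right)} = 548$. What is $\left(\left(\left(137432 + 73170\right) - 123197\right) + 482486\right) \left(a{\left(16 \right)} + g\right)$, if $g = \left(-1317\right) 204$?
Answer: $-152799174920$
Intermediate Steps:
$g = -268668$
$\left(\left(\left(137432 + 73170\right) - 123197\right) + 482486\right) \left(a{\left(16 \right)} + g\right) = \left(\left(\left(137432 + 73170\right) - 123197\right) + 482486\right) \left(548 - 268668\right) = \left(\left(210602 - 123197\right) + 482486\right) \left(-268120\right) = \left(87405 + 482486\right) \left(-268120\right) = 569891 \left(-268120\right) = -152799174920$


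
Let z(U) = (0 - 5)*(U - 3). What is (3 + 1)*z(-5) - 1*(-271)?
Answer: 431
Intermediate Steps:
z(U) = 15 - 5*U (z(U) = -5*(-3 + U) = 15 - 5*U)
(3 + 1)*z(-5) - 1*(-271) = (3 + 1)*(15 - 5*(-5)) - 1*(-271) = 4*(15 + 25) + 271 = 4*40 + 271 = 160 + 271 = 431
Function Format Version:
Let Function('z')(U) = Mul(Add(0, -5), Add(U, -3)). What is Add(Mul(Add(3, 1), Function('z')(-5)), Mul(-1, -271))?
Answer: 431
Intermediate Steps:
Function('z')(U) = Add(15, Mul(-5, U)) (Function('z')(U) = Mul(-5, Add(-3, U)) = Add(15, Mul(-5, U)))
Add(Mul(Add(3, 1), Function('z')(-5)), Mul(-1, -271)) = Add(Mul(Add(3, 1), Add(15, Mul(-5, -5))), Mul(-1, -271)) = Add(Mul(4, Add(15, 25)), 271) = Add(Mul(4, 40), 271) = Add(160, 271) = 431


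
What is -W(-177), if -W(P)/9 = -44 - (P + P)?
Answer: 2790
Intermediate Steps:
W(P) = 396 + 18*P (W(P) = -9*(-44 - (P + P)) = -9*(-44 - 2*P) = 396 + 18*P)
-W(-177) = -(396 + 18*(-177)) = -(396 - 3186) = -1*(-2790) = 2790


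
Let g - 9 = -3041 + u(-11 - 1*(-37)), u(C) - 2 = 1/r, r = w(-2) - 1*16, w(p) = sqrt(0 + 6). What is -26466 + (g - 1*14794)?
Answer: -5536258/125 - sqrt(6)/250 ≈ -44290.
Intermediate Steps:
w(p) = sqrt(6)
r = -16 + sqrt(6) (r = sqrt(6) - 1*16 = sqrt(6) - 16 = -16 + sqrt(6) ≈ -13.551)
u(C) = 2 + 1/(-16 + sqrt(6))
g = -378758/125 - sqrt(6)/250 (g = 9 + (-3041 + (242/125 - sqrt(6)/250)) = 9 + (-379883/125 - sqrt(6)/250) = -378758/125 - sqrt(6)/250 ≈ -3030.1)
-26466 + (g - 1*14794) = -26466 + ((-378758/125 - sqrt(6)/250) - 1*14794) = -26466 + ((-378758/125 - sqrt(6)/250) - 14794) = -26466 + (-2228008/125 - sqrt(6)/250) = -5536258/125 - sqrt(6)/250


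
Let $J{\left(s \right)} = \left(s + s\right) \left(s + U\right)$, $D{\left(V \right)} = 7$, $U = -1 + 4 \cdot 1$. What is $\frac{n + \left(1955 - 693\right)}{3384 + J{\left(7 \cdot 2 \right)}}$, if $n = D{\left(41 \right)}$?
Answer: $\frac{1269}{3860} \approx 0.32876$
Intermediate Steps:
$U = 3$ ($U = -1 + 4 = 3$)
$n = 7$
$J{\left(s \right)} = 2 s \left(3 + s\right)$ ($J{\left(s \right)} = \left(s + s\right) \left(s + 3\right) = 2 s \left(3 + s\right)$)
$\frac{n + \left(1955 - 693\right)}{3384 + J{\left(7 \cdot 2 \right)}} = \frac{7 + \left(1955 - 693\right)}{3384 + 2 \cdot 7 \cdot 2 \left(3 + 7 \cdot 2\right)} = \frac{7 + 1262}{3384 + 2 \cdot 14 \left(3 + 14\right)} = \frac{1269}{3384 + 2 \cdot 14 \cdot 17} = \frac{1269}{3384 + 476} = \frac{1269}{3860}$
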